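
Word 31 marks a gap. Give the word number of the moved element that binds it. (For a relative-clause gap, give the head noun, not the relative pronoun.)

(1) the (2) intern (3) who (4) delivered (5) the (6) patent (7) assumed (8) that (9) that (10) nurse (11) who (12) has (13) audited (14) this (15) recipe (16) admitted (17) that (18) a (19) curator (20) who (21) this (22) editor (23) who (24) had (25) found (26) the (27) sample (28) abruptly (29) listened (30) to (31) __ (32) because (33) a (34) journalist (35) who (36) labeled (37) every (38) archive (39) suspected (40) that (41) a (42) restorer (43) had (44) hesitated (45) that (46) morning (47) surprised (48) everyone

The gap at 31 is the prepositional object of "listened", inside a relative clause.
The relative pronoun is "who" (word 20); it is bound by the head noun immediately before it.
Its filler is the head noun "curator", at word 19.

19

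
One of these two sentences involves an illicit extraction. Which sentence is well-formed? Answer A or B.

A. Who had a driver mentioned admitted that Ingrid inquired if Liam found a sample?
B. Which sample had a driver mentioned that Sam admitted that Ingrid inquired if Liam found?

In B, the wh-phrase is extracted from inside a wh-island (introduced by "if"), which blocks movement.
In A, the extraction path crosses only that-complement boundaries, which are transparent.
So A is grammatical.

A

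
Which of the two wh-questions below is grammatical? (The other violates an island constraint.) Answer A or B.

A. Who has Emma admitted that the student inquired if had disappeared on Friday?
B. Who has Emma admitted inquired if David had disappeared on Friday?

In A, the wh-phrase is extracted from inside a wh-island (introduced by "if"), which blocks movement.
In B, the extraction path crosses only that-complement boundaries, which are transparent.
So B is grammatical.

B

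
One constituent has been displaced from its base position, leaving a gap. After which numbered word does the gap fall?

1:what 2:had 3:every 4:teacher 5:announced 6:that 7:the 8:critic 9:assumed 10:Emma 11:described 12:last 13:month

The displaced element is "what" (word 1).
It is linked across 2 clause boundaries (that → Ø).
It functions as the direct object of "described", so the gap sits immediately after word 11 ("described").
Base order: Every teacher had announced that the critic assumed Emma described what last month.

11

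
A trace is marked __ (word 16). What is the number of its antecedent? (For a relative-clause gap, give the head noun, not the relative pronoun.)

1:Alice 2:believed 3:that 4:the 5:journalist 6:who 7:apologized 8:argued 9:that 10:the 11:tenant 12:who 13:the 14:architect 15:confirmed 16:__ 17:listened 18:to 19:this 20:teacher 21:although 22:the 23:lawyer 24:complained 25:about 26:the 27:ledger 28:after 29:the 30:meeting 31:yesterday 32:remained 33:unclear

11

The gap at 16 is the subject of "listened", inside a relative clause.
The relative pronoun is "who" (word 12); it is bound by the head noun immediately before it.
Its filler is the head noun "tenant", at word 11.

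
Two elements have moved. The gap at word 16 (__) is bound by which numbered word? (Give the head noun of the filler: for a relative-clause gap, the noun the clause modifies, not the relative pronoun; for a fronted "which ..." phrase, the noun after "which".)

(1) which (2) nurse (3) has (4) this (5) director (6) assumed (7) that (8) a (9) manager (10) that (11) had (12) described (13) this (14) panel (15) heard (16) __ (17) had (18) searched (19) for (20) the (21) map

2

The marked gap is the subject of "searched".
Its filler is the fronted wh-phrase "which nurse", at word 2.
(The other dependency links word 9 to a gap after word 10.)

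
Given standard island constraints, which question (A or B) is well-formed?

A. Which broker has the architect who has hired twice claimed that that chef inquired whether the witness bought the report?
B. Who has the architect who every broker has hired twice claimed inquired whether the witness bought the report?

B

In A, the wh-phrase is extracted from inside a complex-NP island (relative clause) (introduced by "who"), which blocks movement.
In B, the extraction path crosses only that-complement boundaries, which are transparent.
So B is grammatical.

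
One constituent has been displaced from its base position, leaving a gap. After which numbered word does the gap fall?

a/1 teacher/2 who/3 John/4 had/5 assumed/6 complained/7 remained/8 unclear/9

The displaced element is "a teacher" (word 2).
It is linked across 1 clause boundary (Ø).
It functions as the subject of "complained", so the gap sits immediately after word 6 ("assumed").
Base order: John had assumed that a teacher complained.

6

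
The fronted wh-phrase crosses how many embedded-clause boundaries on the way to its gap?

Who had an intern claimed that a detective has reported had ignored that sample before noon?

"who" is extracted from the subject of "ignored".
Boundaries crossed, outermost first: [that], [Ø] — 2 in total.

2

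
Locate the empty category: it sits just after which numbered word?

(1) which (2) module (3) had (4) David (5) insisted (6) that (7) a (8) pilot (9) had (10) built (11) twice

10

The displaced element is "which module" (word 2).
It is linked across 1 clause boundary (that).
It functions as the direct object of "built", so the gap sits immediately after word 10 ("built").
Base order: David had insisted that a pilot had built which module twice.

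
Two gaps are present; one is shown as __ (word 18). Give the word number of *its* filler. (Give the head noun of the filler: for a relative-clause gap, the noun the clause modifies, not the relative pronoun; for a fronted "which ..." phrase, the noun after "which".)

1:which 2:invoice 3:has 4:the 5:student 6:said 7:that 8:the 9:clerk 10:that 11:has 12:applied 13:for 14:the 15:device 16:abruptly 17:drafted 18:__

2

The marked gap is the direct object of "drafted".
Its filler is the fronted wh-phrase "which invoice", at word 2.
(The other dependency links word 9 to a gap after word 10.)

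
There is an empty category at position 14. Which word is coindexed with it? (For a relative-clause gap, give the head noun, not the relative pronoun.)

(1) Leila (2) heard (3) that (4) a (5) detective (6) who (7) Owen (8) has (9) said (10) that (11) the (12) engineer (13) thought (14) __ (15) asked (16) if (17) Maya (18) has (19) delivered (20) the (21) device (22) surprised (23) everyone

5

The gap at 14 is the subject of "asked", inside a relative clause.
The relative pronoun is "who" (word 6); it is bound by the head noun immediately before it.
Its filler is the head noun "detective", at word 5.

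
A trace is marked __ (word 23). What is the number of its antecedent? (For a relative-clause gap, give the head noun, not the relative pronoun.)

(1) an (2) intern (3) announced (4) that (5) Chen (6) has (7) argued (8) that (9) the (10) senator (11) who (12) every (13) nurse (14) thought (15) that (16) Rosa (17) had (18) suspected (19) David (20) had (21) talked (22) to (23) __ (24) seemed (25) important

The gap at 23 is the prepositional object of "talked", inside a relative clause.
The relative pronoun is "who" (word 11); it is bound by the head noun immediately before it.
Its filler is the head noun "senator", at word 10.

10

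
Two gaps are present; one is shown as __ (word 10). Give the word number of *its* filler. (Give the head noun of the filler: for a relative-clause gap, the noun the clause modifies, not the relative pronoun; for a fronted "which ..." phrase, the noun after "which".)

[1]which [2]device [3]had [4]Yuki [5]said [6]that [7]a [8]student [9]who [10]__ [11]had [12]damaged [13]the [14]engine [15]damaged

8

The marked gap is inside the relative clause, the subject of "damaged".
Its filler is the head noun "student" (via "who"), at word 8.
(The other dependency links word 2 to a gap after word 15.)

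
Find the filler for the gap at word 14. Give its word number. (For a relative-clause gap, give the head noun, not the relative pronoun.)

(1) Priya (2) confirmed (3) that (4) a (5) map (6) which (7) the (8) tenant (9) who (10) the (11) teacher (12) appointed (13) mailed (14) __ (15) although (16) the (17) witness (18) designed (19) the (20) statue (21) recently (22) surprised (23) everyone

The gap at 14 is the object of "mailed", inside a relative clause.
The relative pronoun is "which" (word 6); it is bound by the head noun immediately before it.
Its filler is the head noun "map", at word 5.

5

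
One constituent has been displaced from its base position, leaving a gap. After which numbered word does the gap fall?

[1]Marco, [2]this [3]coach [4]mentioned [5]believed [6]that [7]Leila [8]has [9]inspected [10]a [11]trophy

4

The displaced element is "Marco" (word 1).
It is linked across 1 clause boundary (Ø).
It functions as the subject of "believed", so the gap sits immediately after word 4 ("mentioned").
Base order: This coach mentioned Marco believed that Leila has inspected a trophy.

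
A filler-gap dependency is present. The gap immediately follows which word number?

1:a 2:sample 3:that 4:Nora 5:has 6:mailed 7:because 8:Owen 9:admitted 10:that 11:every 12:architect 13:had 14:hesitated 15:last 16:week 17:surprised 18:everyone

6

The displaced element is "a sample" (word 2).
It functions as the direct object of "mailed", so the gap sits immediately after word 6 ("mailed").
Base order: Nora has mailed a sample because Owen admitted that every architect had hesitated last week.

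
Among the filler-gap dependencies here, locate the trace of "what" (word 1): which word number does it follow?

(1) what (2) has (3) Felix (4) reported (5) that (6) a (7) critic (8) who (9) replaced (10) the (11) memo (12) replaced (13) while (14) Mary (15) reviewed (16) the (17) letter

12

The displaced element is "what" (word 1).
It is linked across 1 clause boundary (that).
It functions as the direct object of "replaced", so the gap sits immediately after word 12 ("replaced").
Base order: Felix has reported that a critic who replaced the memo replaced what while Mary reviewed the letter.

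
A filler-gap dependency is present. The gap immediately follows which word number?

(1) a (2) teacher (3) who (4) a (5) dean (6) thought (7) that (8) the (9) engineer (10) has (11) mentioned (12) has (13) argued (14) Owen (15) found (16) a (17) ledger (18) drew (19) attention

11

The displaced element is "a teacher" (word 2).
It is linked across 2 clause boundaries (that → Ø).
It functions as the subject of "argued", so the gap sits immediately after word 11 ("mentioned").
Base order: A dean thought that the engineer has mentioned that a teacher has argued Owen found a ledger.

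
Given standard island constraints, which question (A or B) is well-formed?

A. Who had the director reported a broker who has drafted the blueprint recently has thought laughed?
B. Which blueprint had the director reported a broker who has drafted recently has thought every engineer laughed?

A

In B, the wh-phrase is extracted from inside a complex-NP island (relative clause) (introduced by "who"), which blocks movement.
In A, the extraction path crosses only that-complement boundaries, which are transparent.
So A is grammatical.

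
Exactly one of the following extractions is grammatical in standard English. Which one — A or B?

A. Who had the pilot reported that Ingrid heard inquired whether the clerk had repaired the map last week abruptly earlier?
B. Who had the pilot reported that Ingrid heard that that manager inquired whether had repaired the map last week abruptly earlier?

A

In B, the wh-phrase is extracted from inside a wh-island (introduced by "whether"), which blocks movement.
In A, the extraction path crosses only that-complement boundaries, which are transparent.
So A is grammatical.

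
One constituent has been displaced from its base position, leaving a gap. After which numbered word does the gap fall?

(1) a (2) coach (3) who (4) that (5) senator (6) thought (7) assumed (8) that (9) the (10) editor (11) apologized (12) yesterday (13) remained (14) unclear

6

The displaced element is "a coach" (word 2).
It is linked across 1 clause boundary (Ø).
It functions as the subject of "assumed", so the gap sits immediately after word 6 ("thought").
Base order: That senator thought that a coach assumed that the editor apologized yesterday.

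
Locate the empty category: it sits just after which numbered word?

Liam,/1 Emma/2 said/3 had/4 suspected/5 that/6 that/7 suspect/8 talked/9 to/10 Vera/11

3

The displaced element is "Liam" (word 1).
It is linked across 1 clause boundary (Ø).
It functions as the subject of "suspected", so the gap sits immediately after word 3 ("said").
Base order: Emma said Liam had suspected that that suspect talked to Vera.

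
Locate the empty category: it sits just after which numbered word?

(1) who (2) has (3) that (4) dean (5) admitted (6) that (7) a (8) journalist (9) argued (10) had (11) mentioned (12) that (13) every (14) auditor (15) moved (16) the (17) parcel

9

The displaced element is "who" (word 1).
It is linked across 2 clause boundaries (that → Ø).
It functions as the subject of "mentioned", so the gap sits immediately after word 9 ("argued").
Base order: That dean has admitted that a journalist argued who had mentioned that every auditor moved the parcel.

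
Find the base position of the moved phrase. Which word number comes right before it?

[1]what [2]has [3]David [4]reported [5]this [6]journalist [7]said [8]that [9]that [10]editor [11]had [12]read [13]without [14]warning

The displaced element is "what" (word 1).
It is linked across 2 clause boundaries (Ø → that).
It functions as the direct object of "read", so the gap sits immediately after word 12 ("read").
Base order: David has reported this journalist said that that editor had read what without warning.

12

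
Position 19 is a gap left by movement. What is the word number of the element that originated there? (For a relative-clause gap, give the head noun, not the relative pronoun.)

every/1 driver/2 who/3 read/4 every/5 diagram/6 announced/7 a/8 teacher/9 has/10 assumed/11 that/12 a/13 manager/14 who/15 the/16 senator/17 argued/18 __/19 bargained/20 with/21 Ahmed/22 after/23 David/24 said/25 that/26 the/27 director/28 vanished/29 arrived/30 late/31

14

The gap at 19 is the subject of "bargained", inside a relative clause.
The relative pronoun is "who" (word 15); it is bound by the head noun immediately before it.
Its filler is the head noun "manager", at word 14.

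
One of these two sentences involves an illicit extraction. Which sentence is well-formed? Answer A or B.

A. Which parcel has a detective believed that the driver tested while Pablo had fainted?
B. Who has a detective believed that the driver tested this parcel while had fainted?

In B, the wh-phrase is extracted from inside an adjunct island (introduced by "while"), which blocks movement.
In A, the extraction path crosses only that-complement boundaries, which are transparent.
So A is grammatical.

A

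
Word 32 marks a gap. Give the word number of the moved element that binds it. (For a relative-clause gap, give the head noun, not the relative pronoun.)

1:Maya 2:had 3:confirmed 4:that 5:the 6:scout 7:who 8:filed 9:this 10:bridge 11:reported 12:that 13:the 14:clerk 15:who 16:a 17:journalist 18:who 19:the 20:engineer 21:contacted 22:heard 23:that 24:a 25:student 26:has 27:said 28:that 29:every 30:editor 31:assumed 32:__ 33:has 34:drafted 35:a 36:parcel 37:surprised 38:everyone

14

The gap at 32 is the subject of "drafted", inside a relative clause.
The relative pronoun is "who" (word 15); it is bound by the head noun immediately before it.
Its filler is the head noun "clerk", at word 14.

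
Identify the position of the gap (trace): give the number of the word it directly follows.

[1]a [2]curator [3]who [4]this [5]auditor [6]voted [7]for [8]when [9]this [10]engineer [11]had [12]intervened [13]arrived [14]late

7

The displaced element is "a curator" (word 2).
It functions as the object of the preposition "for" of "voted", so the gap sits immediately after word 7 ("for").
Base order: This auditor voted for a curator when this engineer had intervened.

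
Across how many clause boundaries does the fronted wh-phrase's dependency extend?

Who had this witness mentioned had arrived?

1

"who" is extracted from the subject of "arrived".
Boundaries crossed, outermost first: [Ø] — 1 in total.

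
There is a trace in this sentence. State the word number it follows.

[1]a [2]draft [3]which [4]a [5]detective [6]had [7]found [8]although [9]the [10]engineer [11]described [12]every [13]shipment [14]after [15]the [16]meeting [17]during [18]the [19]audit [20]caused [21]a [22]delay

7

The displaced element is "a draft" (word 2).
It functions as the direct object of "found", so the gap sits immediately after word 7 ("found").
Base order: A detective had found a draft although the engineer described every shipment after the meeting during the audit.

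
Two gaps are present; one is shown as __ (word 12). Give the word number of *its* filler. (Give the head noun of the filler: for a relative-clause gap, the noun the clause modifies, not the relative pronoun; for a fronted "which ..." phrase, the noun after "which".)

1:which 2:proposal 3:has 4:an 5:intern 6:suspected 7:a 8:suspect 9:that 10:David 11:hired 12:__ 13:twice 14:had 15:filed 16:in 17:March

The marked gap is inside the relative clause, the direct object of "hired".
Its filler is the head noun "suspect" (via "that"), at word 8.
(The other dependency links word 2 to a gap after word 15.)

8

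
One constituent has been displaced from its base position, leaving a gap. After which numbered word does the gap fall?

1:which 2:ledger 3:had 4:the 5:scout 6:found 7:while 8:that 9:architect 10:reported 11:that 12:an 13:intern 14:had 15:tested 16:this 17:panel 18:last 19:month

6

The displaced element is "which ledger" (word 2).
It functions as the direct object of "found", so the gap sits immediately after word 6 ("found").
Base order: The scout had found which ledger while that architect reported that an intern had tested this panel last month.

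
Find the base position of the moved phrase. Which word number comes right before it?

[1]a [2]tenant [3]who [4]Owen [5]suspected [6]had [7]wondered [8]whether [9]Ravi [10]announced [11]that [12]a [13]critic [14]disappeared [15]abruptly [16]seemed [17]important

The displaced element is "a tenant" (word 2).
It is linked across 1 clause boundary (Ø).
It functions as the subject of "wondered", so the gap sits immediately after word 5 ("suspected").
Base order: Owen suspected a tenant had wondered whether Ravi announced that a critic disappeared abruptly.

5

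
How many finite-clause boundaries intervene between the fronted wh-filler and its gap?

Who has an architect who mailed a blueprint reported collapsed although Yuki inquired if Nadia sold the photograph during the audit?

1

"who" is extracted from the subject of "collapsed".
Boundaries crossed, outermost first: [Ø] — 1 in total.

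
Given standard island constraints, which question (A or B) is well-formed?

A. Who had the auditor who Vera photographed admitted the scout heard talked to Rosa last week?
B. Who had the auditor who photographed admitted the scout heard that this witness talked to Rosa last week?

A

In B, the wh-phrase is extracted from inside a complex-NP island (relative clause) (introduced by "who"), which blocks movement.
In A, the extraction path crosses only that-complement boundaries, which are transparent.
So A is grammatical.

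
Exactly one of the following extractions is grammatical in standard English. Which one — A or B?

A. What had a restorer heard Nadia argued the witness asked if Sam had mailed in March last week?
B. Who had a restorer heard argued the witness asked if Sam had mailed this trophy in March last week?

In A, the wh-phrase is extracted from inside a wh-island (introduced by "if"), which blocks movement.
In B, the extraction path crosses only that-complement boundaries, which are transparent.
So B is grammatical.

B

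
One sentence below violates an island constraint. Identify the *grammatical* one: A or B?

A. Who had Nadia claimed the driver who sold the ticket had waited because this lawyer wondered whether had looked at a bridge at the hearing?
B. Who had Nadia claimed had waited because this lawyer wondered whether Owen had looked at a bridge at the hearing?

B

In A, the wh-phrase is extracted from inside an adjunct island (introduced by "because"), which blocks movement.
In B, the extraction path crosses only that-complement boundaries, which are transparent.
So B is grammatical.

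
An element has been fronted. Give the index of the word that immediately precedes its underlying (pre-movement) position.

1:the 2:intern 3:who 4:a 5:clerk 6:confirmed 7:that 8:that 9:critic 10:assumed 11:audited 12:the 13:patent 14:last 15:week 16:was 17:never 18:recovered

10

The displaced element is "the intern" (word 2).
It is linked across 2 clause boundaries (that → Ø).
It functions as the subject of "audited", so the gap sits immediately after word 10 ("assumed").
Base order: A clerk confirmed that that critic assumed the intern audited the patent last week.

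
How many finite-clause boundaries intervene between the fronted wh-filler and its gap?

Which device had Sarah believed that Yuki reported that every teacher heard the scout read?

3

"which device" is extracted from the object of "read".
Boundaries crossed, outermost first: [that], [that], [Ø] — 3 in total.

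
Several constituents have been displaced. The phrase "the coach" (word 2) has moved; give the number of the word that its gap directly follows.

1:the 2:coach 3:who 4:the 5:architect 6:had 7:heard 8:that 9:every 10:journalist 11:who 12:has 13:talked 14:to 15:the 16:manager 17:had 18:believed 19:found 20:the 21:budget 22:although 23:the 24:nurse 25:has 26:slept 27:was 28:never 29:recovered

18

The displaced element is "the coach" (word 2).
It is linked across 2 clause boundaries (that → Ø).
It functions as the subject of "found", so the gap sits immediately after word 18 ("believed").
Base order: The architect had heard that every journalist who has talked to the manager had believed that the coach found the budget although the nurse has slept.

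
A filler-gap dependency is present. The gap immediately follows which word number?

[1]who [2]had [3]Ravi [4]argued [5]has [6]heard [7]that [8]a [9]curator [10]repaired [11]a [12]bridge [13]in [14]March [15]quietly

4

The displaced element is "who" (word 1).
It is linked across 1 clause boundary (Ø).
It functions as the subject of "heard", so the gap sits immediately after word 4 ("argued").
Base order: Ravi had argued that who has heard that a curator repaired a bridge in March quietly.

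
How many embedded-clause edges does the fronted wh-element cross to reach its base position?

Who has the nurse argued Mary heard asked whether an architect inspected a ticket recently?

"who" is extracted from the subject of "asked".
Boundaries crossed, outermost first: [Ø], [Ø] — 2 in total.

2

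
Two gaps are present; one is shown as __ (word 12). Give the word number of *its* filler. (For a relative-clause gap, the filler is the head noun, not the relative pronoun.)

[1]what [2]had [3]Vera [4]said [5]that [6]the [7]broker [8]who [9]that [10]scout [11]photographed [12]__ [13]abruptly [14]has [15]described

7

The marked gap is inside the relative clause, the direct object of "photographed".
Its filler is the head noun "broker" (via "who"), at word 7.
(The other dependency links word 1 to a gap after word 15.)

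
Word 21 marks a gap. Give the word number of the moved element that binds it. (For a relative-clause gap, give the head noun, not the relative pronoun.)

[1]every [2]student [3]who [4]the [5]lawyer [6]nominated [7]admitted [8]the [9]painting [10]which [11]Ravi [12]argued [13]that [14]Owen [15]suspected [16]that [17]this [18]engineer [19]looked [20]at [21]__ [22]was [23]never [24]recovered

The gap at 21 is the prepositional object of "looked", inside a relative clause.
The relative pronoun is "which" (word 10); it is bound by the head noun immediately before it.
Its filler is the head noun "painting", at word 9.

9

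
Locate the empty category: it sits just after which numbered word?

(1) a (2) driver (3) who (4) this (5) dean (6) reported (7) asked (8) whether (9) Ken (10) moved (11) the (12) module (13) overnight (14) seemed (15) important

6

The displaced element is "a driver" (word 2).
It is linked across 1 clause boundary (Ø).
It functions as the subject of "asked", so the gap sits immediately after word 6 ("reported").
Base order: This dean reported a driver asked whether Ken moved the module overnight.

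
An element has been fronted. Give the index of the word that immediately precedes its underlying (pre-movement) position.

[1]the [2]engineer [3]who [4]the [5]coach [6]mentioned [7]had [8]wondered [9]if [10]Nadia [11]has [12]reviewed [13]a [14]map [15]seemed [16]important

The displaced element is "the engineer" (word 2).
It is linked across 1 clause boundary (Ø).
It functions as the subject of "wondered", so the gap sits immediately after word 6 ("mentioned").
Base order: The coach mentioned that the engineer had wondered if Nadia has reviewed a map.

6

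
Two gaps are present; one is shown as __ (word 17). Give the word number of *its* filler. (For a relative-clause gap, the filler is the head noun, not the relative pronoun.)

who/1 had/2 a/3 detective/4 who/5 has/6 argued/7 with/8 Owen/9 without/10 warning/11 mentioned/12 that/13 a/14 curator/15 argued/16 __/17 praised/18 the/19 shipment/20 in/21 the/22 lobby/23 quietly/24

The marked gap is the subject of "praised".
Its filler is the fronted wh-phrase "who", at word 1.
(The other dependency links word 4 to a gap after word 5.)

1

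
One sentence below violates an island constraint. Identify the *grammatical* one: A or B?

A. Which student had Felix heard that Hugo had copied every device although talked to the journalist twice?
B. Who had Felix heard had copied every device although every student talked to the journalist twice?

In A, the wh-phrase is extracted from inside an adjunct island (introduced by "although"), which blocks movement.
In B, the extraction path crosses only that-complement boundaries, which are transparent.
So B is grammatical.

B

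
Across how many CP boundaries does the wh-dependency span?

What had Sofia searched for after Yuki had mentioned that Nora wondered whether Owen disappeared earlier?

"what" originates inside the matrix clause — no clause boundary is crossed.

0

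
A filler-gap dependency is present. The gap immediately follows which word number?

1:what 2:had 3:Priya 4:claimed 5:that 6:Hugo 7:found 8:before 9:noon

The displaced element is "what" (word 1).
It is linked across 1 clause boundary (that).
It functions as the direct object of "found", so the gap sits immediately after word 7 ("found").
Base order: Priya had claimed that Hugo found what before noon.

7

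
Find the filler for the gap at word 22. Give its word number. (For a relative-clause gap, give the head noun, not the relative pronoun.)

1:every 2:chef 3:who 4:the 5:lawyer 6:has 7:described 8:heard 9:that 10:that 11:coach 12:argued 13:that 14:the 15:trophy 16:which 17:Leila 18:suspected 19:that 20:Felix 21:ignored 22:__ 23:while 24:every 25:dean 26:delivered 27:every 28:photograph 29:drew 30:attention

15

The gap at 22 is the object of "ignored", inside a relative clause.
The relative pronoun is "which" (word 16); it is bound by the head noun immediately before it.
Its filler is the head noun "trophy", at word 15.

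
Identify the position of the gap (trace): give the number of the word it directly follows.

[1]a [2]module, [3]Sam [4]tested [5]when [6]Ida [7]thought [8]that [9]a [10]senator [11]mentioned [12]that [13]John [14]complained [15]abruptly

4

The displaced element is "a module" (word 2).
It functions as the direct object of "tested", so the gap sits immediately after word 4 ("tested").
Base order: Sam tested a module when Ida thought that a senator mentioned that John complained abruptly.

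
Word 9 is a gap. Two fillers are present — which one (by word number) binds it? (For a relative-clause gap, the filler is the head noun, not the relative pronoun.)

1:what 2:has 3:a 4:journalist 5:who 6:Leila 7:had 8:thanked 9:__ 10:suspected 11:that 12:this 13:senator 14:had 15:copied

4

The marked gap is inside the relative clause, the direct object of "thanked".
Its filler is the head noun "journalist" (via "who"), at word 4.
(The other dependency links word 1 to a gap after word 15.)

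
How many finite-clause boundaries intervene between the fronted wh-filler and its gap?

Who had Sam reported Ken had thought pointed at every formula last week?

2

"who" is extracted from the subject of "pointed".
Boundaries crossed, outermost first: [Ø], [Ø] — 2 in total.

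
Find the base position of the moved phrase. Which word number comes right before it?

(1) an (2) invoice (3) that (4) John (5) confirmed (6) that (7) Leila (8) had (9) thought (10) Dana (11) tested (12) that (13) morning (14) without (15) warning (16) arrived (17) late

The displaced element is "an invoice" (word 2).
It is linked across 2 clause boundaries (that → Ø).
It functions as the direct object of "tested", so the gap sits immediately after word 11 ("tested").
Base order: John confirmed that Leila had thought Dana tested an invoice that morning without warning.

11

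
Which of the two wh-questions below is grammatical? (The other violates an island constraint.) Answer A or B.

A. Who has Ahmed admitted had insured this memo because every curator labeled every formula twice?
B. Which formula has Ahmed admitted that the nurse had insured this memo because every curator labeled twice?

In B, the wh-phrase is extracted from inside an adjunct island (introduced by "because"), which blocks movement.
In A, the extraction path crosses only that-complement boundaries, which are transparent.
So A is grammatical.

A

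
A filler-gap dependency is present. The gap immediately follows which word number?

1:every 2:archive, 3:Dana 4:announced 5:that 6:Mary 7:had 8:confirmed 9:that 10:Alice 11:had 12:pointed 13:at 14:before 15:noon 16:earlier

The displaced element is "every archive" (word 2).
It is linked across 2 clause boundaries (that → that).
It functions as the object of the preposition "at" of "pointed", so the gap sits immediately after word 13 ("at").
Base order: Dana announced that Mary had confirmed that Alice had pointed at every archive before noon earlier.

13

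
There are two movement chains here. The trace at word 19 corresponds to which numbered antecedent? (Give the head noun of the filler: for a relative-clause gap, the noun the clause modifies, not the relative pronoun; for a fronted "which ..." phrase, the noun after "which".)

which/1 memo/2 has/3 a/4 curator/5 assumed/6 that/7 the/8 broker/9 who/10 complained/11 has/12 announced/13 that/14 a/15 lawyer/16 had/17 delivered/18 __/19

2

The marked gap is the direct object of "delivered".
Its filler is the fronted wh-phrase "which memo", at word 2.
(The other dependency links word 9 to a gap after word 10.)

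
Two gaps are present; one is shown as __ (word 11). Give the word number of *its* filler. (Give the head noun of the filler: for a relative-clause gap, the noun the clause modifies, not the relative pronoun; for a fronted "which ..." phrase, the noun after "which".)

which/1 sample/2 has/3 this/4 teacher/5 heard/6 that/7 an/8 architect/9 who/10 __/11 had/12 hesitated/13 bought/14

9

The marked gap is inside the relative clause, the subject of "hesitated".
Its filler is the head noun "architect" (via "who"), at word 9.
(The other dependency links word 2 to a gap after word 14.)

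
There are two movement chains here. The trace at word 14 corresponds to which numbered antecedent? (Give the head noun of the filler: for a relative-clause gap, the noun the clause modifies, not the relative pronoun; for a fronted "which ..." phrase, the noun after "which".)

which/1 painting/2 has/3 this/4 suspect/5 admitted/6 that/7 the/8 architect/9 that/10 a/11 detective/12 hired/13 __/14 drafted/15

9

The marked gap is inside the relative clause, the direct object of "hired".
Its filler is the head noun "architect" (via "that"), at word 9.
(The other dependency links word 2 to a gap after word 15.)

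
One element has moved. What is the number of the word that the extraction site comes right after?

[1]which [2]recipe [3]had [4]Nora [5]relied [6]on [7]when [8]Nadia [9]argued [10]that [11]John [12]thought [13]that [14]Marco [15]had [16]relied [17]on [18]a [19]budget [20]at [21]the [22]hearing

6

The displaced element is "which recipe" (word 2).
It functions as the object of the preposition "on" of "relied", so the gap sits immediately after word 6 ("on").
Base order: Nora had relied on which recipe when Nadia argued that John thought that Marco had relied on a budget at the hearing.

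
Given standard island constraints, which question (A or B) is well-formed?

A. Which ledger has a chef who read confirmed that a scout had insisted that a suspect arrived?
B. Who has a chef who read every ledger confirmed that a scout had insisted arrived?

In A, the wh-phrase is extracted from inside a complex-NP island (relative clause) (introduced by "who"), which blocks movement.
In B, the extraction path crosses only that-complement boundaries, which are transparent.
So B is grammatical.

B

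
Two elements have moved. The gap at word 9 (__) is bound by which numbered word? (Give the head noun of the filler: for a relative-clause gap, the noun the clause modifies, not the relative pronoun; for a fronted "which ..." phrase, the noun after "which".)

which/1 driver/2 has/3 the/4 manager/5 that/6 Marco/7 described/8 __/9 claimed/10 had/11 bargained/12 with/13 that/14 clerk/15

5

The marked gap is inside the relative clause, the direct object of "described".
Its filler is the head noun "manager" (via "that"), at word 5.
(The other dependency links word 2 to a gap after word 10.)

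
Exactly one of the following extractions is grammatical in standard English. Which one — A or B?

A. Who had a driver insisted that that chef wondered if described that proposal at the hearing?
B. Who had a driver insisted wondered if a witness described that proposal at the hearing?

In A, the wh-phrase is extracted from inside a wh-island (introduced by "if"), which blocks movement.
In B, the extraction path crosses only that-complement boundaries, which are transparent.
So B is grammatical.

B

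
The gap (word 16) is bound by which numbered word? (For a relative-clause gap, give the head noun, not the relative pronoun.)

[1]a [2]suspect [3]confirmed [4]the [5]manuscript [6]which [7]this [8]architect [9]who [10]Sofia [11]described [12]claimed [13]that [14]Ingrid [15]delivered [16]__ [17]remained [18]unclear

5

The gap at 16 is the object of "delivered", inside a relative clause.
The relative pronoun is "which" (word 6); it is bound by the head noun immediately before it.
Its filler is the head noun "manuscript", at word 5.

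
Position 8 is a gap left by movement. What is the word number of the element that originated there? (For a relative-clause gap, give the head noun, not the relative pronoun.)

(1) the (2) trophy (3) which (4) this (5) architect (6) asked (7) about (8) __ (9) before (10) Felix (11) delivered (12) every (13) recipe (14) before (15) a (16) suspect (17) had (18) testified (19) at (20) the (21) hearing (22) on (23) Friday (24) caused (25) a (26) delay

The gap at 8 is the prepositional object of "asked", inside a relative clause.
The relative pronoun is "which" (word 3); it is bound by the head noun immediately before it.
Its filler is the head noun "trophy", at word 2.

2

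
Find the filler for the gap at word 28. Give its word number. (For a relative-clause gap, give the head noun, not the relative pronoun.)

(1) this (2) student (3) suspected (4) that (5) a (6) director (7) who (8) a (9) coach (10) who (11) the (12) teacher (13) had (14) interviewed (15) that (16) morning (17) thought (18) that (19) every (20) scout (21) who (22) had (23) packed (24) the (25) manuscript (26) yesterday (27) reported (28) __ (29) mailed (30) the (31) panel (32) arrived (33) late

The gap at 28 is the subject of "mailed", inside a relative clause.
The relative pronoun is "who" (word 7); it is bound by the head noun immediately before it.
Its filler is the head noun "director", at word 6.

6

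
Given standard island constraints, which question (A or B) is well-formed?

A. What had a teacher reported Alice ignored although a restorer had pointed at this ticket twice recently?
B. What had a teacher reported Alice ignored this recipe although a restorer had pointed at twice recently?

A

In B, the wh-phrase is extracted from inside an adjunct island (introduced by "although"), which blocks movement.
In A, the extraction path crosses only that-complement boundaries, which are transparent.
So A is grammatical.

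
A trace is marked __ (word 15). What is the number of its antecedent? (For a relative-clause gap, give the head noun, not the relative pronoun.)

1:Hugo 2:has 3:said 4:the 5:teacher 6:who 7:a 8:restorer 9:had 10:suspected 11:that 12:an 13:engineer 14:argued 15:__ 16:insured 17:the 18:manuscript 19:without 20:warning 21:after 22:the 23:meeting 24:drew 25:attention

The gap at 15 is the subject of "insured", inside a relative clause.
The relative pronoun is "who" (word 6); it is bound by the head noun immediately before it.
Its filler is the head noun "teacher", at word 5.

5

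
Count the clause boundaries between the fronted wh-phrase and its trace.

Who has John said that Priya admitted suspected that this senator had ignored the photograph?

"who" is extracted from the subject of "suspected".
Boundaries crossed, outermost first: [that], [Ø] — 2 in total.

2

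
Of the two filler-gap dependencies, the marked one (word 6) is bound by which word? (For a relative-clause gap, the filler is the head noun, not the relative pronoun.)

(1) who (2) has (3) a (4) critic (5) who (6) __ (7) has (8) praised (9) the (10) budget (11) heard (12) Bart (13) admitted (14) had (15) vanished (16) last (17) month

4

The marked gap is inside the relative clause, the subject of "praised".
Its filler is the head noun "critic" (via "who"), at word 4.
(The other dependency links word 1 to a gap after word 13.)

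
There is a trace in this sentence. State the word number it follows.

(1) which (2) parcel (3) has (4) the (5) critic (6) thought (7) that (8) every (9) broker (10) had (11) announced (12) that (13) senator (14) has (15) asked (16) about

The displaced element is "which parcel" (word 2).
It is linked across 2 clause boundaries (that → Ø).
It functions as the object of the preposition "about" of "asked", so the gap sits immediately after word 16 ("about").
Base order: The critic has thought that every broker had announced that senator has asked about which parcel.

16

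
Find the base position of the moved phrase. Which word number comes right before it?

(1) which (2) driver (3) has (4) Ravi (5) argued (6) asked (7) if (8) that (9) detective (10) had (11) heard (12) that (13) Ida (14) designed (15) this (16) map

5

The displaced element is "which driver" (word 2).
It is linked across 1 clause boundary (Ø).
It functions as the subject of "asked", so the gap sits immediately after word 5 ("argued").
Base order: Ravi has argued which driver asked if that detective had heard that Ida designed this map.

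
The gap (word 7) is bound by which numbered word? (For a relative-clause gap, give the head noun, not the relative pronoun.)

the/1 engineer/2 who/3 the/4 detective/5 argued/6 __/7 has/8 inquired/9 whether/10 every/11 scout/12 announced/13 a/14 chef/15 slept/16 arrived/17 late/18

2

The gap at 7 is the subject of "inquired", inside a relative clause.
The relative pronoun is "who" (word 3); it is bound by the head noun immediately before it.
Its filler is the head noun "engineer", at word 2.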